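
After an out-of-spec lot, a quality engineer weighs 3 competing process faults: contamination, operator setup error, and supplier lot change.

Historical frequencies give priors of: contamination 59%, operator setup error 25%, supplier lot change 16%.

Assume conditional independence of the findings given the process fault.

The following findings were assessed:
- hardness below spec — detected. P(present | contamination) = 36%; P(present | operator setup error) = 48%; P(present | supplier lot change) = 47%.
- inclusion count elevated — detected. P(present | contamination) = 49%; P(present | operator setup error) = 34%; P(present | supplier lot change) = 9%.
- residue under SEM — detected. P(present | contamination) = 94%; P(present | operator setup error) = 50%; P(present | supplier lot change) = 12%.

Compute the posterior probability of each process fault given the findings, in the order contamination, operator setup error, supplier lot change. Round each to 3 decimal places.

0.822, 0.171, 0.007

For each hypothesis, the unnormalized posterior weight is prior × product of the finding likelihoods:
  contamination: 0.59 × 0.36 × 0.49 × 0.94 = 0.097831
  operator setup error: 0.25 × 0.48 × 0.34 × 0.50 = 0.0204
  supplier lot change: 0.16 × 0.47 × 0.09 × 0.12 = 0.00081216
Normalizing constant Z = 0.097831 + 0.0204 + 0.00081216 = 0.11904.
P(contamination | evidence) = 0.097831 / 0.11904 ≈ 0.822
P(operator setup error | evidence) = 0.0204 / 0.11904 ≈ 0.171
P(supplier lot change | evidence) = 0.00081216 / 0.11904 ≈ 0.007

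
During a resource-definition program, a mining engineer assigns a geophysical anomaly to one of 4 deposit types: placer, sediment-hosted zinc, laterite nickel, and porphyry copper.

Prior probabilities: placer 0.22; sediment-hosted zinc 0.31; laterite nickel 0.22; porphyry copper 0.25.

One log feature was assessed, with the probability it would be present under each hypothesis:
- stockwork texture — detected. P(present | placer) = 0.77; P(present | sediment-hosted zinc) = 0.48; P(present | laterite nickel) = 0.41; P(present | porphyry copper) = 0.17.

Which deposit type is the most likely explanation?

Multiply each prior by the likelihood of the log feature:
  placer: 0.22 × 0.77 = 0.1694
  sediment-hosted zinc: 0.31 × 0.48 = 0.1488
  laterite nickel: 0.22 × 0.41 = 0.0902
  porphyry copper: 0.25 × 0.17 = 0.0425
Marginal likelihood of the evidence = 0.4509.
P(placer | evidence) ≈ 0.1694 / 0.4509 ≈ 0.376
P(sediment-hosted zinc | evidence) ≈ 0.1488 / 0.4509 ≈ 0.330
P(laterite nickel | evidence) ≈ 0.0902 / 0.4509 ≈ 0.200
P(porphyry copper | evidence) ≈ 0.0425 / 0.4509 ≈ 0.094
The largest is 0.376, so placer is most probable.

placer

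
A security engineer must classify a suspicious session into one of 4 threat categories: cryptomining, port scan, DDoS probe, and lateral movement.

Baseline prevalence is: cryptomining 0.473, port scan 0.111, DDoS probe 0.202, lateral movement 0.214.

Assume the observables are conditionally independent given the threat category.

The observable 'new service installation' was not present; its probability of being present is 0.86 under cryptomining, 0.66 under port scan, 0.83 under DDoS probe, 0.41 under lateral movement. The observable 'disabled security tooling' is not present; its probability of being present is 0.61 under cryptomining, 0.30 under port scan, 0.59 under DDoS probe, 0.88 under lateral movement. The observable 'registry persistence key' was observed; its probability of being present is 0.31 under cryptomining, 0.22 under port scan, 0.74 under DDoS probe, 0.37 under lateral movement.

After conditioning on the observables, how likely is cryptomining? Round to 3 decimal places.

For each hypothesis, the unnormalized posterior weight is prior × product of the observable likelihoods (using 1 − P(present | H) for each absent observable):
  cryptomining: 0.473 × (1 − 0.86) × (1 − 0.61) × 0.31 = 0.008006
  port scan: 0.111 × (1 − 0.66) × (1 − 0.30) × 0.22 = 0.005812
  DDoS probe: 0.202 × (1 − 0.83) × (1 − 0.59) × 0.74 = 0.010419
  lateral movement: 0.214 × (1 − 0.41) × (1 − 0.88) × 0.37 = 0.0056059
Marginal likelihood of the evidence = 0.029843.
P(cryptomining | evidence) = 0.008006 / 0.029843 ≈ 0.268.

0.268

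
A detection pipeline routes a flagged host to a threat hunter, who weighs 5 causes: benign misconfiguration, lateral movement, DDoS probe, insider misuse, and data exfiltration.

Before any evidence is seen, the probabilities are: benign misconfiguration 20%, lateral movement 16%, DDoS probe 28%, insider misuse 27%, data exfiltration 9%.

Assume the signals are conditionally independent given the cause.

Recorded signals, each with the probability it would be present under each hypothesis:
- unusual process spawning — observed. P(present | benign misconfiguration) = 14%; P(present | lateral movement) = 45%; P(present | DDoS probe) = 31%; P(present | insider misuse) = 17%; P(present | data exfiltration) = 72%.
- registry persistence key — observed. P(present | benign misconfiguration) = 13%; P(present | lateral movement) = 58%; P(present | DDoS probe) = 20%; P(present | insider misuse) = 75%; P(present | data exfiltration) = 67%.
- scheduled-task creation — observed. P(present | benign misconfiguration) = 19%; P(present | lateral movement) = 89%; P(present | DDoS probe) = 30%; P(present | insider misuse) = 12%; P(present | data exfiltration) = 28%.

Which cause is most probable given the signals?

By Bayes' rule with conditional independence, the unnormalized weight for each hypothesis is prior × ∏ likelihoods:
  benign misconfiguration: 0.20 × 0.14 × 0.13 × 0.19 = 0.0006916
  lateral movement: 0.16 × 0.45 × 0.58 × 0.89 = 0.037166
  DDoS probe: 0.28 × 0.31 × 0.20 × 0.30 = 0.005208
  insider misuse: 0.27 × 0.17 × 0.75 × 0.12 = 0.004131
  data exfiltration: 0.09 × 0.72 × 0.67 × 0.28 = 0.012156
Normalizing constant Z = 0.0006916 + 0.037166 + 0.005208 + 0.004131 + 0.012156 = 0.059353.
P(benign misconfiguration | evidence) ≈ 0.0006916 / 0.059353 ≈ 0.012
P(lateral movement | evidence) ≈ 0.037166 / 0.059353 ≈ 0.626
P(DDoS probe | evidence) ≈ 0.005208 / 0.059353 ≈ 0.088
P(insider misuse | evidence) ≈ 0.004131 / 0.059353 ≈ 0.070
P(data exfiltration | evidence) ≈ 0.012156 / 0.059353 ≈ 0.205
The largest is 0.626, so lateral movement is most probable.

lateral movement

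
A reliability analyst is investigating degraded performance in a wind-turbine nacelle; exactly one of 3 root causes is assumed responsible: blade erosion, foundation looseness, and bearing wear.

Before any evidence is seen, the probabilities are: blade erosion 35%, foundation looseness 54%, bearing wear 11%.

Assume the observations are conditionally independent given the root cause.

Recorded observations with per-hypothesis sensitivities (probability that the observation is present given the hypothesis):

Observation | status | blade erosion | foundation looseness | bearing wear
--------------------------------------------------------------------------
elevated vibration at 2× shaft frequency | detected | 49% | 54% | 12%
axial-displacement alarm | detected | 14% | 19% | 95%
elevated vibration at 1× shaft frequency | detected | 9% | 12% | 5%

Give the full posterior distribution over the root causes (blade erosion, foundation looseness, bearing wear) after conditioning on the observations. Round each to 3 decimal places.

By Bayes' rule with conditional independence, the unnormalized weight for each hypothesis is prior × ∏ likelihoods:
  blade erosion: 0.35 × 0.49 × 0.14 × 0.09 = 0.0021609
  foundation looseness: 0.54 × 0.54 × 0.19 × 0.12 = 0.0066485
  bearing wear: 0.11 × 0.12 × 0.95 × 0.05 = 0.000627
Marginal likelihood of the evidence = 0.0094364.
P(blade erosion | evidence) = 0.0021609 / 0.0094364 ≈ 0.229
P(foundation looseness | evidence) = 0.0066485 / 0.0094364 ≈ 0.705
P(bearing wear | evidence) = 0.000627 / 0.0094364 ≈ 0.066

0.229, 0.705, 0.066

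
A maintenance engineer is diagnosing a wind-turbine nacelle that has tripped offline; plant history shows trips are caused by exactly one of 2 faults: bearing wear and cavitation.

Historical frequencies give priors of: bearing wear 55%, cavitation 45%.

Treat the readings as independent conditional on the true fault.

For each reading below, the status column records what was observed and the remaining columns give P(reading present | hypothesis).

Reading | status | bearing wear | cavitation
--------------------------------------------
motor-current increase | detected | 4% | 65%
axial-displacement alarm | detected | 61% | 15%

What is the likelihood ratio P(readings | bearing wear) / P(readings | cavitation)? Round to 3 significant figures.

0.250

The Bayes factor is the ratio of the joint likelihoods of the reading pattern under the two hypotheses.
  bearing wear: 0.04 × 0.61 = 0.0244
  cavitation: 0.65 × 0.15 = 0.0975
Bayes factor = 0.0244 / 0.0975 ≈ 0.250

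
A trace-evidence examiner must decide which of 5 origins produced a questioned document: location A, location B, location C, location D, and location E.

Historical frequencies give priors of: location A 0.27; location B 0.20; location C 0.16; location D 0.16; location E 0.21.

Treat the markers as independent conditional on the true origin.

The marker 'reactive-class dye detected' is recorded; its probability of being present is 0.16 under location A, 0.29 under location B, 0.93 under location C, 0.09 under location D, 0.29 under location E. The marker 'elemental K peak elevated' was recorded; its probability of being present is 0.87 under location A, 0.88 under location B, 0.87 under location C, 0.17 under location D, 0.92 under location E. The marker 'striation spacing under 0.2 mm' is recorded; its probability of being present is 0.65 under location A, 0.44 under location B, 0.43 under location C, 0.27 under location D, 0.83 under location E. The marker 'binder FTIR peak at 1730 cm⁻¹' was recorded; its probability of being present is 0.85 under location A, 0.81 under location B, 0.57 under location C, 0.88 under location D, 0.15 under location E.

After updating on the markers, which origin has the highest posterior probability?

location C

Multiply each prior by the joint likelihood of the marker pattern:
  location A: 0.27 × 0.16 × 0.87 × 0.65 × 0.85 = 0.020765
  location B: 0.20 × 0.29 × 0.88 × 0.44 × 0.81 = 0.018191
  location C: 0.16 × 0.93 × 0.87 × 0.43 × 0.57 = 0.03173
  location D: 0.16 × 0.09 × 0.17 × 0.27 × 0.88 = 0.00058164
  location E: 0.21 × 0.29 × 0.92 × 0.83 × 0.15 = 0.0069755
Marginal likelihood of the evidence = 0.078243.
P(location A | evidence) ≈ 0.020765 / 0.078243 ≈ 0.265
P(location B | evidence) ≈ 0.018191 / 0.078243 ≈ 0.232
P(location C | evidence) ≈ 0.03173 / 0.078243 ≈ 0.406
P(location D | evidence) ≈ 0.00058164 / 0.078243 ≈ 0.007
P(location E | evidence) ≈ 0.0069755 / 0.078243 ≈ 0.089
The largest is 0.406, so location C is most probable.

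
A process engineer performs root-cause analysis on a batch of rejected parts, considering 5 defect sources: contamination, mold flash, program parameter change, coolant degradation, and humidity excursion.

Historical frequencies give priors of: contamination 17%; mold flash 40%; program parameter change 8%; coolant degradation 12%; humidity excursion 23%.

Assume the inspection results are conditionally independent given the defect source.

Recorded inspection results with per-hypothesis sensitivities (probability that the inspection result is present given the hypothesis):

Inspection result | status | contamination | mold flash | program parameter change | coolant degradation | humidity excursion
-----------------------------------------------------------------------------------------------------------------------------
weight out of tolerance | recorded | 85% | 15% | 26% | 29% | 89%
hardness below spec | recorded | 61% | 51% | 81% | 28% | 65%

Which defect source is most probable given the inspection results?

By Bayes' rule with conditional independence, the unnormalized weight for each hypothesis is prior × ∏ likelihoods:
  contamination: 0.17 × 0.85 × 0.61 = 0.088145
  mold flash: 0.40 × 0.15 × 0.51 = 0.0306
  program parameter change: 0.08 × 0.26 × 0.81 = 0.016848
  coolant degradation: 0.12 × 0.29 × 0.28 = 0.009744
  humidity excursion: 0.23 × 0.89 × 0.65 = 0.13306
The unnormalized weights sum to 0.27839.
P(contamination | evidence) ≈ 0.088145 / 0.27839 ≈ 0.317
P(mold flash | evidence) ≈ 0.0306 / 0.27839 ≈ 0.110
P(program parameter change | evidence) ≈ 0.016848 / 0.27839 ≈ 0.061
P(coolant degradation | evidence) ≈ 0.009744 / 0.27839 ≈ 0.035
P(humidity excursion | evidence) ≈ 0.13306 / 0.27839 ≈ 0.478
The largest is 0.478, so humidity excursion is most probable.

humidity excursion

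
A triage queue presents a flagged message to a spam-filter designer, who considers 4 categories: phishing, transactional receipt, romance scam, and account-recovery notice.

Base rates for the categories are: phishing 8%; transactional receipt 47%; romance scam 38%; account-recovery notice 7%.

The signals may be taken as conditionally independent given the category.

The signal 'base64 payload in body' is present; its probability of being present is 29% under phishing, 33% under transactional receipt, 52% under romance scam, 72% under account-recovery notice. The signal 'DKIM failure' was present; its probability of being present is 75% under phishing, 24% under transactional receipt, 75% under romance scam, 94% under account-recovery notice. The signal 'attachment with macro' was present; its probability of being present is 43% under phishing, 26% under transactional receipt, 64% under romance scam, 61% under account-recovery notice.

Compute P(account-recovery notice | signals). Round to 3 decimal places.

0.205

By Bayes' rule with conditional independence, the unnormalized weight for each hypothesis is prior × ∏ likelihoods:
  phishing: 0.08 × 0.29 × 0.75 × 0.43 = 0.007482
  transactional receipt: 0.47 × 0.33 × 0.24 × 0.26 = 0.0096782
  romance scam: 0.38 × 0.52 × 0.75 × 0.64 = 0.094848
  account-recovery notice: 0.07 × 0.72 × 0.94 × 0.61 = 0.028899
The unnormalized weights sum to 0.14091.
P(account-recovery notice | evidence) = 0.028899 / 0.14091 ≈ 0.205.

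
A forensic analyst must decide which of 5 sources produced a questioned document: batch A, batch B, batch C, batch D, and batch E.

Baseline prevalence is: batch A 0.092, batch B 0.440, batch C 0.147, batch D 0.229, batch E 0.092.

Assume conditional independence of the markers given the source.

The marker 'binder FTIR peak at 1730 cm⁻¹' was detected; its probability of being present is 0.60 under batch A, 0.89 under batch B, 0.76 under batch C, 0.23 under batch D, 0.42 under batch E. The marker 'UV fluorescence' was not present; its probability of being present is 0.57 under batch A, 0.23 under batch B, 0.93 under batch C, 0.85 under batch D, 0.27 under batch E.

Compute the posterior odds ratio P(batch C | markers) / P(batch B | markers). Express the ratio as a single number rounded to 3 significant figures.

The normalizing constant cancels in an odds ratio, so compute prior × likelihood for the two hypotheses only (using 1 − P(present | H) for each absent marker):
  batch C: 0.147 × 0.76 × (1 − 0.93) = 0.0078204
  batch B: 0.440 × 0.89 × (1 − 0.23) = 0.30153
Odds(batch C : batch B) = 0.0078204 / 0.30153 ≈ 0.0259.

0.0259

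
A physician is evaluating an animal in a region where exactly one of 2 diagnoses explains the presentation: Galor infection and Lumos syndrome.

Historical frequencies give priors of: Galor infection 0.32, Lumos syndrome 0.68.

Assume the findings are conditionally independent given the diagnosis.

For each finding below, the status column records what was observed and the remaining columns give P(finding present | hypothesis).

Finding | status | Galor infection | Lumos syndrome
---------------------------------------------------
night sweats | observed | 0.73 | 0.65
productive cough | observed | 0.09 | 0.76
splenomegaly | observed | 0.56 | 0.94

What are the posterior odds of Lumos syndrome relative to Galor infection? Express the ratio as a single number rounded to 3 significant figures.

26.8

Unnormalized posterior weight (prior times the finding likelihoods) for each of the two hypotheses:
  Lumos syndrome: 0.68 × 0.65 × 0.76 × 0.94 = 0.31576
  Galor infection: 0.32 × 0.73 × 0.09 × 0.56 = 0.011773
Odds(Lumos syndrome : Galor infection) = 0.31576 / 0.011773 ≈ 26.8.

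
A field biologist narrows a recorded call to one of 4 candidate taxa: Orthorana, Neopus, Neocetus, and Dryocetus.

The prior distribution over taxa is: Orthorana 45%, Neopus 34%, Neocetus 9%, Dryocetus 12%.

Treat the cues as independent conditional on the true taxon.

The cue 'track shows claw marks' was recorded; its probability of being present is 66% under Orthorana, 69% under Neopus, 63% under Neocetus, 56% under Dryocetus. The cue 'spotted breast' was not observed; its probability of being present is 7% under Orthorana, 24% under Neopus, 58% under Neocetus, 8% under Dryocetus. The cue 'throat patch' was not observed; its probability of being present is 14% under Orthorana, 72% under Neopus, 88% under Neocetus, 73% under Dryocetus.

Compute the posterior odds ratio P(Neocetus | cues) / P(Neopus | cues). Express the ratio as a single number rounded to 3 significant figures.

Posterior odds equal prior odds times the likelihood ratio; only the two competing hypotheses matter (using 1 − P(present | H) for each absent cue).
  Neocetus: 0.09 × 0.63 × (1 − 0.58) × (1 − 0.88) = 0.0028577
  Neopus: 0.34 × 0.69 × (1 − 0.24) × (1 − 0.72) = 0.049923
Odds(Neocetus : Neopus) = 0.0028577 / 0.049923 ≈ 0.0572.

0.0572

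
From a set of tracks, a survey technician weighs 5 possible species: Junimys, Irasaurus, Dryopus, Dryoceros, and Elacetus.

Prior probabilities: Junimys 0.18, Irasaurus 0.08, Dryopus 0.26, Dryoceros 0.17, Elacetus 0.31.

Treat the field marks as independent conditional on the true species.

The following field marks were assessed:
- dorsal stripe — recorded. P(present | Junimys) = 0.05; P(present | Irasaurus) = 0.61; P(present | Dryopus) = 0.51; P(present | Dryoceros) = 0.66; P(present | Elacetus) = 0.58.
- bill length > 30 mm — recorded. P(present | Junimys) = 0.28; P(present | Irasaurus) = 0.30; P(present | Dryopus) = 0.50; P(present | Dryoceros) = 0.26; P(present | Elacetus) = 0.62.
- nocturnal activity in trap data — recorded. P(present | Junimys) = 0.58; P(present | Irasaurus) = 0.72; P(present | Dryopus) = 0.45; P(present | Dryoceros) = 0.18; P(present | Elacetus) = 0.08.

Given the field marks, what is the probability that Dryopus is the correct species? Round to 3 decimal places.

Multiply each prior by the joint likelihood of the field mark pattern:
  Junimys: 0.18 × 0.05 × 0.28 × 0.58 = 0.0014616
  Irasaurus: 0.08 × 0.61 × 0.30 × 0.72 = 0.010541
  Dryopus: 0.26 × 0.51 × 0.50 × 0.45 = 0.029835
  Dryoceros: 0.17 × 0.66 × 0.26 × 0.18 = 0.005251
  Elacetus: 0.31 × 0.58 × 0.62 × 0.08 = 0.0089181
The unnormalized weights sum to 0.056006.
P(Dryopus | evidence) = 0.029835 / 0.056006 ≈ 0.533.

0.533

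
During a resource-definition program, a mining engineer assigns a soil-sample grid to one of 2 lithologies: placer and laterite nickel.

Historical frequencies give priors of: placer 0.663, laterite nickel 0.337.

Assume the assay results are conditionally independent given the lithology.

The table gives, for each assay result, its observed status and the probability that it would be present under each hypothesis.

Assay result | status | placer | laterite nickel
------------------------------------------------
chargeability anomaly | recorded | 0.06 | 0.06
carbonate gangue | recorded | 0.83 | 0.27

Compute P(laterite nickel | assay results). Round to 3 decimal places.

Multiply each prior by the joint likelihood of the assay result pattern:
  placer: 0.663 × 0.06 × 0.83 = 0.033017
  laterite nickel: 0.337 × 0.06 × 0.27 = 0.0054594
Normalizing constant Z = 0.033017 + 0.0054594 = 0.038477.
P(laterite nickel | evidence) = 0.0054594 / 0.038477 ≈ 0.142.

0.142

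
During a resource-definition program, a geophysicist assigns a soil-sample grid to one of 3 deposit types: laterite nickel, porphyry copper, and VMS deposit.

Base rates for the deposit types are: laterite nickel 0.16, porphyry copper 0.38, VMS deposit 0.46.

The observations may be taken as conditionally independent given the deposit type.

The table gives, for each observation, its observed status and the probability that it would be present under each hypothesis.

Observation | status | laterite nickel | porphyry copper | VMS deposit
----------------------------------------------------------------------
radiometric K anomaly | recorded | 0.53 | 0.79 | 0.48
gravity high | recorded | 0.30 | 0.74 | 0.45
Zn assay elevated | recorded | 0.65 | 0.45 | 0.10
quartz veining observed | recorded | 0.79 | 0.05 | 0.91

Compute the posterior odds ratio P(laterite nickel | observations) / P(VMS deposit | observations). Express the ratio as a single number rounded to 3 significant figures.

The normalizing constant cancels in an odds ratio, so compute prior × likelihood for the two hypotheses only:
  laterite nickel: 0.16 × 0.53 × 0.30 × 0.65 × 0.79 = 0.013063
  VMS deposit: 0.46 × 0.48 × 0.45 × 0.10 × 0.91 = 0.0090418
Posterior odds = 0.013063 / 0.0090418 ≈ 1.44.

1.44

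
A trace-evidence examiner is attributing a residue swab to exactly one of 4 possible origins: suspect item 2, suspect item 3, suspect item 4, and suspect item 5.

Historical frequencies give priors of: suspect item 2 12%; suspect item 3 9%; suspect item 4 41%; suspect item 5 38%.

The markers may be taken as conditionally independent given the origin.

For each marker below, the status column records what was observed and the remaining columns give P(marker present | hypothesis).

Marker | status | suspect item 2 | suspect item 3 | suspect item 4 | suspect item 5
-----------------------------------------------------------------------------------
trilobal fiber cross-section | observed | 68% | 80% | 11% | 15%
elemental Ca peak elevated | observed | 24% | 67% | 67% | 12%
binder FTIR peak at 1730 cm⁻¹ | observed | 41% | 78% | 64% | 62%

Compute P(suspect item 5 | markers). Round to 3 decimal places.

For each hypothesis, the unnormalized posterior weight is prior × product of the marker likelihoods:
  suspect item 2: 0.12 × 0.68 × 0.24 × 0.41 = 0.0080294
  suspect item 3: 0.09 × 0.80 × 0.67 × 0.78 = 0.037627
  suspect item 4: 0.41 × 0.11 × 0.67 × 0.64 = 0.019339
  suspect item 5: 0.38 × 0.15 × 0.12 × 0.62 = 0.0042408
Normalizing constant Z = 0.0080294 + 0.037627 + 0.019339 + 0.0042408 = 0.069236.
P(suspect item 5 | evidence) = 0.0042408 / 0.069236 ≈ 0.061.

0.061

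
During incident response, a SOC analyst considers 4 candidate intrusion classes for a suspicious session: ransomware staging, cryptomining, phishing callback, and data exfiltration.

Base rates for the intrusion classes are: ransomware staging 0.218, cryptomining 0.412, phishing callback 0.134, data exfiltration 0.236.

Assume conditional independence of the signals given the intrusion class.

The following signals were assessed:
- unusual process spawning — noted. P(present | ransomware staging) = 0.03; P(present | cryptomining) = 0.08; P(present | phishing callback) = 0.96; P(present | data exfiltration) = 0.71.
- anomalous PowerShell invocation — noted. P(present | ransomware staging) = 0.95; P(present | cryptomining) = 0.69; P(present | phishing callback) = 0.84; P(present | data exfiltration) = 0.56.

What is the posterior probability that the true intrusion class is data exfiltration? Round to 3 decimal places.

0.406

Multiply each prior by the joint likelihood of the signal pattern:
  ransomware staging: 0.218 × 0.03 × 0.95 = 0.006213
  cryptomining: 0.412 × 0.08 × 0.69 = 0.022742
  phishing callback: 0.134 × 0.96 × 0.84 = 0.10806
  data exfiltration: 0.236 × 0.71 × 0.56 = 0.093834
Marginal likelihood of the evidence = 0.23085.
P(data exfiltration | evidence) = 0.093834 / 0.23085 ≈ 0.406.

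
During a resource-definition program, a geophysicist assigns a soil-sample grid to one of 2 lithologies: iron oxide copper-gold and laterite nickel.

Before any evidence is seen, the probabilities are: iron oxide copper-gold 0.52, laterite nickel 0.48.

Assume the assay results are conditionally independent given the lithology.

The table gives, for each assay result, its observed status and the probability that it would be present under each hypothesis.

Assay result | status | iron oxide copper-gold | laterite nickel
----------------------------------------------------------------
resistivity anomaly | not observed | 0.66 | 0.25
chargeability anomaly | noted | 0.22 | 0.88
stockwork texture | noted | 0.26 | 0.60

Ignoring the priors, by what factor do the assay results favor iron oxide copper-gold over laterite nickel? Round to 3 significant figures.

0.0491

Take the product of per-assay result likelihoods under each hypothesis (using 1 − P(present | H) for each absent assay result), then divide.
  iron oxide copper-gold: (1 − 0.66) × 0.22 × 0.26 = 0.019448
  laterite nickel: (1 − 0.25) × 0.88 × 0.60 = 0.396
Bayes factor = 0.019448 / 0.396 ≈ 0.0491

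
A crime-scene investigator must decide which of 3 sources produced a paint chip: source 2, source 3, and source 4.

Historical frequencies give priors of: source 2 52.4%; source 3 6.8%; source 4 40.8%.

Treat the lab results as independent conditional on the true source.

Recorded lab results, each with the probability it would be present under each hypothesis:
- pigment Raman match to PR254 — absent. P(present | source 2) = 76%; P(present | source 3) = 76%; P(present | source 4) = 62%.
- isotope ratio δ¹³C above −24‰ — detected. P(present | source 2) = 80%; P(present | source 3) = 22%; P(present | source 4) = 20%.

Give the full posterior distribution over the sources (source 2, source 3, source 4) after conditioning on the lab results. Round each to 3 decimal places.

0.744, 0.027, 0.229

Multiply each prior by the joint likelihood of the lab result pattern (using 1 − P(present | H) for each absent lab result):
  source 2: 0.524 × (1 − 0.76) × 0.80 = 0.10061
  source 3: 0.068 × (1 − 0.76) × 0.22 = 0.0035904
  source 4: 0.408 × (1 − 0.62) × 0.20 = 0.031008
Normalizing constant Z = 0.10061 + 0.0035904 + 0.031008 = 0.13521.
P(source 2 | evidence) = 0.10061 / 0.13521 ≈ 0.744
P(source 3 | evidence) = 0.0035904 / 0.13521 ≈ 0.027
P(source 4 | evidence) = 0.031008 / 0.13521 ≈ 0.229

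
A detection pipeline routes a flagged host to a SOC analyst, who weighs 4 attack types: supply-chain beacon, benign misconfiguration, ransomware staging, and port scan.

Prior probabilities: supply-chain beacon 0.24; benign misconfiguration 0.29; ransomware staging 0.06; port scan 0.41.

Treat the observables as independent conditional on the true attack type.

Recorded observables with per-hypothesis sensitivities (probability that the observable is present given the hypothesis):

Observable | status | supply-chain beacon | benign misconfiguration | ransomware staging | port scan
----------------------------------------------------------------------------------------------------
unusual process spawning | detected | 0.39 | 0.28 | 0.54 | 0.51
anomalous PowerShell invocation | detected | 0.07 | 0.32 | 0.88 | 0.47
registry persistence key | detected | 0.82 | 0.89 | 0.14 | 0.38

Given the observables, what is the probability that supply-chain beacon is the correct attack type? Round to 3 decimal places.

For each hypothesis, the unnormalized posterior weight is prior × product of the observable likelihoods:
  supply-chain beacon: 0.24 × 0.39 × 0.07 × 0.82 = 0.0053726
  benign misconfiguration: 0.29 × 0.28 × 0.32 × 0.89 = 0.023126
  ransomware staging: 0.06 × 0.54 × 0.88 × 0.14 = 0.0039917
  port scan: 0.41 × 0.51 × 0.47 × 0.38 = 0.037345
The unnormalized weights sum to 0.069835.
P(supply-chain beacon | evidence) = 0.0053726 / 0.069835 ≈ 0.077.

0.077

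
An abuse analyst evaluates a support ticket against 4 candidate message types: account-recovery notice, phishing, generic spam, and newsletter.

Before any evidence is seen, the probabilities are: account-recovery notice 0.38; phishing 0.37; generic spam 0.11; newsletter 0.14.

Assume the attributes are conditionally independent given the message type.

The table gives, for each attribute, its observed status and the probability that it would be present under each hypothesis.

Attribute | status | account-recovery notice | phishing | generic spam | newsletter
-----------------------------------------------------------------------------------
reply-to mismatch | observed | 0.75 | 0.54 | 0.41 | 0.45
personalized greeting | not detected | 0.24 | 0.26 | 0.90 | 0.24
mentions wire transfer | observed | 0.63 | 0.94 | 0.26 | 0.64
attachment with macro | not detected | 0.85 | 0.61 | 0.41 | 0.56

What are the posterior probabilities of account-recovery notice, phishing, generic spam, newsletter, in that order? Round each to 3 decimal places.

Multiply each prior by the joint likelihood of the attribute pattern (using 1 − P(present | H) for each absent attribute):
  account-recovery notice: 0.38 × 0.75 × (1 − 0.24) × 0.63 × (1 − 0.85) = 0.020469
  phishing: 0.37 × 0.54 × (1 − 0.26) × 0.94 × (1 − 0.61) = 0.054203
  generic spam: 0.11 × 0.41 × (1 − 0.90) × 0.26 × (1 − 0.41) = 0.00069183
  newsletter: 0.14 × 0.45 × (1 − 0.24) × 0.64 × (1 − 0.56) = 0.013483
Marginal likelihood of the evidence = 0.088846.
P(account-recovery notice | evidence) = 0.020469 / 0.088846 ≈ 0.230
P(phishing | evidence) = 0.054203 / 0.088846 ≈ 0.610
P(generic spam | evidence) = 0.00069183 / 0.088846 ≈ 0.008
P(newsletter | evidence) = 0.013483 / 0.088846 ≈ 0.152

0.230, 0.610, 0.008, 0.152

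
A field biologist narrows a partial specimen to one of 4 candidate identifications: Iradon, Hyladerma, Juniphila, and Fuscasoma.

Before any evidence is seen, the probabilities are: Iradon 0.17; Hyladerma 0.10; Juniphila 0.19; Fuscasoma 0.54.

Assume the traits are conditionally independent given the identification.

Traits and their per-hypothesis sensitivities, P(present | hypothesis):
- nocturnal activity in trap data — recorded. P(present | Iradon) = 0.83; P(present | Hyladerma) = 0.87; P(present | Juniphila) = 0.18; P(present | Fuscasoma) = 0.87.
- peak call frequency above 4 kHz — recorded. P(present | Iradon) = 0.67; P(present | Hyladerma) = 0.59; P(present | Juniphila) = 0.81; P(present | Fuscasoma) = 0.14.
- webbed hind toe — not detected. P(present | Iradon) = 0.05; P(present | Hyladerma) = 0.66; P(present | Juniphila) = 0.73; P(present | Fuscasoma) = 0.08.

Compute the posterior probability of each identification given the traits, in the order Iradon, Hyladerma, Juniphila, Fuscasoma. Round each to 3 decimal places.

By Bayes' rule with conditional independence, the unnormalized weight for each hypothesis is prior × ∏ likelihoods (using 1 − P(present | H) for each absent trait):
  Iradon: 0.17 × 0.83 × 0.67 × (1 − 0.05) = 0.08981
  Hyladerma: 0.10 × 0.87 × 0.59 × (1 − 0.66) = 0.017452
  Juniphila: 0.19 × 0.18 × 0.81 × (1 − 0.73) = 0.0074795
  Fuscasoma: 0.54 × 0.87 × 0.14 × (1 − 0.08) = 0.06051
The unnormalized weights sum to 0.17525.
P(Iradon | evidence) = 0.08981 / 0.17525 ≈ 0.512
P(Hyladerma | evidence) = 0.017452 / 0.17525 ≈ 0.100
P(Juniphila | evidence) = 0.0074795 / 0.17525 ≈ 0.043
P(Fuscasoma | evidence) = 0.06051 / 0.17525 ≈ 0.345

0.512, 0.100, 0.043, 0.345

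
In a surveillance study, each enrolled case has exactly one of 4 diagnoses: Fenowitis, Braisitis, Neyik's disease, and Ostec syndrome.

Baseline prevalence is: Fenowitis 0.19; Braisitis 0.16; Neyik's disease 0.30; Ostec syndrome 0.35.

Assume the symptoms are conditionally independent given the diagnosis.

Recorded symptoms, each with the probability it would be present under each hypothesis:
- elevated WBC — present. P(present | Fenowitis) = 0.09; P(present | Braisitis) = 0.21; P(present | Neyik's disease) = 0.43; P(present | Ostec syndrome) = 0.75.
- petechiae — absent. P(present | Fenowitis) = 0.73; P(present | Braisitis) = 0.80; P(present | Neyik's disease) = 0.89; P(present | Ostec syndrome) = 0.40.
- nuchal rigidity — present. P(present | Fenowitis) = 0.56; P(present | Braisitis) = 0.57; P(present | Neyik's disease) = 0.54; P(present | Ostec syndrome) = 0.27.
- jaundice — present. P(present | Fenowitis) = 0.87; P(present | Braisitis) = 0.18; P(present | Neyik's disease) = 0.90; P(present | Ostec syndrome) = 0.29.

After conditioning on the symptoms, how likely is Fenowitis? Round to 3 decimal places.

By Bayes' rule with conditional independence, the unnormalized weight for each hypothesis is prior × ∏ likelihoods (using 1 − P(present | H) for each absent symptom):
  Fenowitis: 0.19 × 0.09 × (1 − 0.73) × 0.56 × 0.87 = 0.0022494
  Braisitis: 0.16 × 0.21 × (1 − 0.80) × 0.57 × 0.18 = 0.00068947
  Neyik's disease: 0.30 × 0.43 × (1 − 0.89) × 0.54 × 0.90 = 0.0068963
  Ostec syndrome: 0.35 × 0.75 × (1 − 0.40) × 0.27 × 0.29 = 0.012332
Marginal likelihood of the evidence = 0.022167.
P(Fenowitis | evidence) = 0.0022494 / 0.022167 ≈ 0.101.

0.101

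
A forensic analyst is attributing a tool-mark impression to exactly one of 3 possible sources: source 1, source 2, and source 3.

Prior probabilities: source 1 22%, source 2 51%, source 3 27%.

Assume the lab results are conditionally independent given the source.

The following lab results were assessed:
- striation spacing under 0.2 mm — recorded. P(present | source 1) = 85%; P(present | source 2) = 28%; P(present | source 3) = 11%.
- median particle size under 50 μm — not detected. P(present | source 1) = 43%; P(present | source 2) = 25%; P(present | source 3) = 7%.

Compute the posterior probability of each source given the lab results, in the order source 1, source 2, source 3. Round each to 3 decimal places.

0.442, 0.444, 0.114

For each hypothesis, the unnormalized posterior weight is prior × product of the lab result likelihoods (using 1 − P(present | H) for each absent lab result):
  source 1: 0.22 × 0.85 × (1 − 0.43) = 0.10659
  source 2: 0.51 × 0.28 × (1 − 0.25) = 0.1071
  source 3: 0.27 × 0.11 × (1 − 0.07) = 0.027621
The unnormalized weights sum to 0.24131.
P(source 1 | evidence) = 0.10659 / 0.24131 ≈ 0.442
P(source 2 | evidence) = 0.1071 / 0.24131 ≈ 0.444
P(source 3 | evidence) = 0.027621 / 0.24131 ≈ 0.114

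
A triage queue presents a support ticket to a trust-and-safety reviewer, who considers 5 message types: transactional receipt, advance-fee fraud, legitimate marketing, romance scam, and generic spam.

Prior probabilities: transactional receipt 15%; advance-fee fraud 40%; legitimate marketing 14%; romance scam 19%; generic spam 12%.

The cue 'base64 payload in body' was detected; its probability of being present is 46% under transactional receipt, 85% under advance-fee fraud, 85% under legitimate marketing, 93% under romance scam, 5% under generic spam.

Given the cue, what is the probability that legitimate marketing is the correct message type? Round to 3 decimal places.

0.167

Multiply each prior by the likelihood of the cue:
  transactional receipt: 0.15 × 0.46 = 0.069
  advance-fee fraud: 0.40 × 0.85 = 0.34
  legitimate marketing: 0.14 × 0.85 = 0.119
  romance scam: 0.19 × 0.93 = 0.1767
  generic spam: 0.12 × 0.05 = 0.006
The unnormalized weights sum to 0.7107.
P(legitimate marketing | evidence) = 0.119 / 0.7107 ≈ 0.167.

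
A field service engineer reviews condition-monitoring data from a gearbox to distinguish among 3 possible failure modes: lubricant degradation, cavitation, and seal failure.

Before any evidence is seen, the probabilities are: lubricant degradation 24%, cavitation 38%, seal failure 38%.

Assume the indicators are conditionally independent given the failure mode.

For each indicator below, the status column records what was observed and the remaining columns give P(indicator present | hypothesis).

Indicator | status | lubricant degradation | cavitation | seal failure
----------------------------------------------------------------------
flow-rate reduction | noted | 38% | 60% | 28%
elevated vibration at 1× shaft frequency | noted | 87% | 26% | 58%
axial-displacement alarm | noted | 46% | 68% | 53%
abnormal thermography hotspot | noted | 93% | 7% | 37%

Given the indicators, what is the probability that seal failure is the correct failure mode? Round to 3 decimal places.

By Bayes' rule with conditional independence, the unnormalized weight for each hypothesis is prior × ∏ likelihoods:
  lubricant degradation: 0.24 × 0.38 × 0.87 × 0.46 × 0.93 = 0.033943
  cavitation: 0.38 × 0.60 × 0.26 × 0.68 × 0.07 = 0.0028217
  seal failure: 0.38 × 0.28 × 0.58 × 0.53 × 0.37 = 0.012102
Marginal likelihood of the evidence = 0.048867.
P(seal failure | evidence) = 0.012102 / 0.048867 ≈ 0.248.

0.248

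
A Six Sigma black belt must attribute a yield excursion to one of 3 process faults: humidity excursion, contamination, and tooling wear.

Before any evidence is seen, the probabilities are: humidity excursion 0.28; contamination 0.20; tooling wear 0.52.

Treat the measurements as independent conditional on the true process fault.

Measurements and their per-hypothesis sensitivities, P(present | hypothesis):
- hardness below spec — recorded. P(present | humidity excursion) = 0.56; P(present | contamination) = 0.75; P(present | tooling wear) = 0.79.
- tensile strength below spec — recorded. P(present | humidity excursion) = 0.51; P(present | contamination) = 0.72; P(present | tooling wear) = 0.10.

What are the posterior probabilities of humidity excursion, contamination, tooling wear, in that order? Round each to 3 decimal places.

0.349, 0.472, 0.179

Multiply each prior by the joint likelihood of the measurement pattern:
  humidity excursion: 0.28 × 0.56 × 0.51 = 0.079968
  contamination: 0.20 × 0.75 × 0.72 = 0.108
  tooling wear: 0.52 × 0.79 × 0.10 = 0.04108
The unnormalized weights sum to 0.22905.
P(humidity excursion | evidence) = 0.079968 / 0.22905 ≈ 0.349
P(contamination | evidence) = 0.108 / 0.22905 ≈ 0.472
P(tooling wear | evidence) = 0.04108 / 0.22905 ≈ 0.179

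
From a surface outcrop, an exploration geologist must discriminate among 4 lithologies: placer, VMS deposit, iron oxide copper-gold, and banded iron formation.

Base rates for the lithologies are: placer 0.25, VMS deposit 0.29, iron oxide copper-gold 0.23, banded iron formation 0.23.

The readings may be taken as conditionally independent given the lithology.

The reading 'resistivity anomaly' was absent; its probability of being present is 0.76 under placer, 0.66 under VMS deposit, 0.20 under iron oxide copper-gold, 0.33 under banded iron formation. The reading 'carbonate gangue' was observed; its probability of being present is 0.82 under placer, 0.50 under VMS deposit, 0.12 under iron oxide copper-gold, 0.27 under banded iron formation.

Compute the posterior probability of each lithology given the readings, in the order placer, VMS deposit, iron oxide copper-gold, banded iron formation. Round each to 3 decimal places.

By Bayes' rule with conditional independence, the unnormalized weight for each hypothesis is prior × ∏ likelihoods (using 1 − P(present | H) for each absent reading):
  placer: 0.25 × (1 − 0.76) × 0.82 = 0.0492
  VMS deposit: 0.29 × (1 − 0.66) × 0.50 = 0.0493
  iron oxide copper-gold: 0.23 × (1 − 0.20) × 0.12 = 0.02208
  banded iron formation: 0.23 × (1 − 0.33) × 0.27 = 0.041607
Marginal likelihood of the evidence = 0.16219.
P(placer | evidence) = 0.0492 / 0.16219 ≈ 0.303
P(VMS deposit | evidence) = 0.0493 / 0.16219 ≈ 0.304
P(iron oxide copper-gold | evidence) = 0.02208 / 0.16219 ≈ 0.136
P(banded iron formation | evidence) = 0.041607 / 0.16219 ≈ 0.257

0.303, 0.304, 0.136, 0.257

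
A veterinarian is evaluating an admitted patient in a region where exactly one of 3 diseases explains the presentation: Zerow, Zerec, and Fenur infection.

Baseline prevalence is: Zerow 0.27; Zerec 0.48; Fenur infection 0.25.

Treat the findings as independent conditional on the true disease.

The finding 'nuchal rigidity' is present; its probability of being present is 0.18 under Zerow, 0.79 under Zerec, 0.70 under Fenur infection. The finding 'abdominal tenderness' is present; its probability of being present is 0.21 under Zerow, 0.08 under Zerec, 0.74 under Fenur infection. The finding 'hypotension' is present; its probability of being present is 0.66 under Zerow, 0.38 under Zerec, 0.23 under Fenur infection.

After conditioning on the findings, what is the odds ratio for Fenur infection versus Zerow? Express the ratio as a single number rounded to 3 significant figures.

4.42

Posterior odds equal prior odds times the likelihood ratio; only the two competing hypotheses matter.
  Fenur infection: 0.25 × 0.70 × 0.74 × 0.23 = 0.029785
  Zerow: 0.27 × 0.18 × 0.21 × 0.66 = 0.006736
Posterior odds = 0.029785 / 0.006736 ≈ 4.42.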